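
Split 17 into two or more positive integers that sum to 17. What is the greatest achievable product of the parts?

Fill m[k] for k=2..17: at each k try every first piece i and multiply by the better of (k−i) uncut or m[k−i].
m[2] = 1·max(1,0) = 1·1 = 1
m[3] = max(1·2, 2·1) = 2
m[4] = max(1·3, 2·2, 3·1) = 4
m[5] = max(1·4, 2·3, 3·2, 4·1) = 6
m[6] = max(1·6, 2·4, 3·3, 4·2, 5·1) = 9
m[7] = max(1·9, 2·6, 3·4, 4·3, 5·2, 6·1) = 12
m[8] = max(1·12, 2·9, 3·6, …, 6·2, 7·1) = 18
m[9] = max(1·18, 2·12, 3·9, …, 7·2, 8·1) = 27
m[10] = max(1·27, 2·18, 3·12, …, 8·2, 9·1) = 36
m[11] = max(1·36, 2·27, 3·18, …, 9·2, 10·1) = 54
m[12] = max(1·54, 2·36, 3·27, …, 10·2, 11·1) = 81
m[13] = max(1·81, 2·54, 3·36, …, 11·2, 12·1) = 108
m[14] = max(1·108, 2·81, 3·54, …, 12·2, 13·1) = 162
m[15] = max(1·162, 2·108, 3·81, …, 13·2, 14·1) = 243
m[16] = max(1·243, 2·162, 3·108, …, 14·2, 15·1) = 324
m[17] = max(1·324, 2·243, 3·162, …, 15·2, 16·1) = 486
One optimal split: 3 + 3 + 3 + 3 + 3 + 2; product 3·3·3·3·3·2 = 486.

486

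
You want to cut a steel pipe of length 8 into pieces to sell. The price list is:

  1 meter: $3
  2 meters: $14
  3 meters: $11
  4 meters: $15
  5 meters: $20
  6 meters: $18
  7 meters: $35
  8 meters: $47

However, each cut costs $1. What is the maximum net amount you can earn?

53

Consider every possible first cut. v[k] is the best of p[i]+v[k−i] over all sellable i≤k, charging 1 whenever i<k.
v[1] = 3
v[2] = 14
v[3] = 16  (first piece 1, then v[2]=14)
v[4] = 27  (first piece 2, then v[2]=14)
v[5] = 29  (first piece 1, then v[4]=27)
v[6] = 40  (first piece 2, then v[4]=27)
v[7] = 42  (first piece 1, then v[6]=40)
v[8] = 53  (first piece 2, then v[6]=40)
One optimal plan: pieces 2 + 2 + 2 + 2 (3 cuts) → $56 − $3 = $53.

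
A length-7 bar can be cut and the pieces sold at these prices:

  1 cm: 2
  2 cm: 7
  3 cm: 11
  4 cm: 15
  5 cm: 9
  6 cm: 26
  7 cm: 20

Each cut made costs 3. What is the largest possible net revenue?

25

Build r[k] bottom-up: r[k] = max over allowed piece i of (p[i] + r[k−i]) − 3 per cut.
r[1] = 2
r[2] = 7
r[3] = 11
r[4] = 15
r[5] = 15  (first piece 2, then r[3]=11)
r[6] = 26
r[7] = 25  (first piece 1, then r[6]=26)
One optimal plan: pieces 6 + 1 (1 cut) → 28 − 3 = 25.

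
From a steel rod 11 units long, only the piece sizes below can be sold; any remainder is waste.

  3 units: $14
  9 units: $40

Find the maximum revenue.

42

Consider every possible first cut. best[k] is the best of p[i]+best[k−i] over all sellable i≤k.
best[1] = 0
best[2] = 0
best[3] = 14
best[4] = 14
best[5] = 14
best[6] = 28  (first piece 3, then best[3]=14)
best[7] = 28
best[8] = 28
best[9] = max(14+28, 40+0) = 42
best[10] = max(14+28, 40+0) = 42
best[11] = max(14+28, 40+0) = 42
One optimal cutting: pieces 3 + 3 + 3 with 2 units of scrap → $42.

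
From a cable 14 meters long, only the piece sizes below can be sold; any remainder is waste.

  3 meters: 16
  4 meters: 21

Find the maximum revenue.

Consider every possible first cut. best[k] is the best of p[i]+best[k−i] over all sellable i≤k.
best[1] = 0
best[2] = 0
best[3] = 16
best[4] = 21
best[5] = 21
best[6] = 32  (first piece 3, then best[3]=16)
best[7] = 37  (first piece 3, then best[4]=21)
best[8] = 42  (first piece 4, then best[4]=21)
best[9] = 48  (first piece 3, then best[6]=32)
best[10] = 53  (first piece 3, then best[7]=37)
best[11] = 58  (first piece 3, then best[8]=42)
best[12] = 64  (first piece 3, then best[9]=48)
best[13] = 69  (first piece 3, then best[10]=53)
best[14] = 74  (first piece 3, then best[11]=58)
One optimal cutting: 4 + 4 + 3 + 3 → 74.

74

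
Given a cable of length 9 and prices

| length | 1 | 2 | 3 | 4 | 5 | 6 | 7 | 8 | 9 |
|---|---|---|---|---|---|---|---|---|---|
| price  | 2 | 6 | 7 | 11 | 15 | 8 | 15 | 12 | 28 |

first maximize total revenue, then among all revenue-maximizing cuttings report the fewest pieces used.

1

Let r[k] be the best obtainable value from length k. For each k, try every first piece i and keep the best of price[i] + r[k−i].
r[1] = 2
r[2] = max(2+2, 6+0) = 6
r[3] = max(2+6, 6+2, 7+0) = 8
r[4] = max(2+8, 6+6, 7+2, 11+0) = 12
r[5] = max(2+12, 6+8, 7+6, 11+2, 15+0) = 15
r[6] = max(2+15, 6+12, 7+8, 11+6, 15+2, 8+0) = 18
r[7] = max(2+18, 6+15, 7+12, …, 8+2, 15+0) = 21
r[8] = max(2+21, 6+18, 7+15, …, 15+2, 12+0) = 24
r[9] = max(2+24, 6+21, 7+18, …, 12+2, 28+0) = 28
Maximum revenue is 28.
Now minimize piece count subject to staying optimal: for each k, pieces[k] = 1 + min over i with p[i]+r[k−i]=r[k] of pieces[k−i].
pieces[6] = 3
pieces[7] = 2
pieces[8] = 4
pieces[9] = 1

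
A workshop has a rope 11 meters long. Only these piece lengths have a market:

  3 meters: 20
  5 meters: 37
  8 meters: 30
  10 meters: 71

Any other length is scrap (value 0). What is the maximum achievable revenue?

77

Let r[k] be the best obtainable value from length k. For each k, try every first piece i and keep the best of price[i] + r[k−i].
r[1] = 0
r[2] = 0
r[3] = 20
r[4] = 20
r[5] = max(20+0, 37+0) = 37
r[6] = max(20+20, 37+0) = 40
r[7] = max(20+20, 37+0) = 40
r[8] = max(20+37, 37+20, 30+0) = 57
r[9] = max(20+40, 37+20, 30+0) = 60
r[10] = max(20+40, 37+37, 30+0, 71+0) = 74
r[11] = max(20+57, 37+40, 30+20, 71+0) = 77
One optimal cutting: 5 + 3 + 3 → 77.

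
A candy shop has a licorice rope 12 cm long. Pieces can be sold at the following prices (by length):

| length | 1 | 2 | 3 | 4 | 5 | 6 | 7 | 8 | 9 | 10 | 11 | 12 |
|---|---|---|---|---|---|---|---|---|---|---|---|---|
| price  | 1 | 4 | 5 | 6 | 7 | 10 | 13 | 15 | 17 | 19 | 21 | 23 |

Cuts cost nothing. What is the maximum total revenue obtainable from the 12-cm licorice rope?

24

Let best[k] be the best obtainable value from length k. For each k, try every first piece i and keep the best of price[i] + best[k−i].
best[1] = 1
best[2] = 4
best[3] = 5  (first piece 1, then best[2]=4)
best[4] = 8  (first piece 2, then best[2]=4)
best[5] = 9  (first piece 1, then best[4]=8)
best[6] = 12  (first piece 2, then best[4]=8)
best[7] = 13  (first piece 1, then best[6]=12)
best[8] = 16  (first piece 2, then best[6]=12)
best[9] = 17  (first piece 1, then best[8]=16)
best[10] = 20  (first piece 2, then best[8]=16)
best[11] = 21  (first piece 1, then best[10]=20)
best[12] = 24  (first piece 2, then best[10]=20)
One optimal cutting: 2 + 2 + 2 + 2 + 2 + 2 → ¢4 + ¢4 + ¢4 + ¢4 + ¢4 + ¢4 = ¢24.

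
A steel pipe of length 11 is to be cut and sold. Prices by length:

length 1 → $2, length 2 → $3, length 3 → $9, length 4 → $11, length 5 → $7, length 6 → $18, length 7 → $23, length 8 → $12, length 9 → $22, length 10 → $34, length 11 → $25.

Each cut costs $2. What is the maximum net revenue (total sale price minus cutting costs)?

34

Let r[k] be the best obtainable value from length k. For each k, try every first piece i and keep the best of price[i] + r[k−i] minus the 2 cut fee when i<k.
r[1] = 2
r[2] = max(2+2-2, 3+0) = 3
r[3] = max(2+3-2, 3+2-2, 9+0) = 9
r[4] = max(2+9-2, 3+3-2, 9+2-2, 11+0) = 11
r[5] = max(2+11-2, 3+9-2, 9+3-2, 11+2-2, 7+0) = 11
r[6] = max(2+11-2, 3+11-2, 9+9-2, 11+3-2, 7+2-2, 18+0) = 18
r[7] = max(2+18-2, 3+11-2, 9+11-2, …, 18+2-2, 23+0) = 23
r[8] = max(2+23-2, 3+18-2, 9+11-2, …, 23+2-2, 12+0) = 23
r[9] = max(2+23-2, 3+23-2, 9+18-2, …, 12+2-2, 22+0) = 25
r[10] = max(2+25-2, 3+23-2, 9+23-2, …, 22+2-2, 34+0) = 34
r[11] = max(2+34-2, 3+25-2, 9+23-2, …, 34+2-2, 25+0) = 34
One optimal plan: pieces 10 + 1 (1 cut) → $36 − $2 = $34.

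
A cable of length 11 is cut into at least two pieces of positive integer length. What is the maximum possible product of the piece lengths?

54

Fill m[k] for k=2..11: at each k try every first piece i and multiply by the better of (k−i) uncut or m[k−i].
m[2] = 1·max(1,0) = 1·1 = 1
m[3] = 1·max(2,1) = 1·2 = 2
m[4] = 2·max(2,1) = 2·2 = 4
m[5] = 2·max(3,2) = 2·3 = 6
m[6] = 3·max(3,2) = 3·3 = 9
m[7] = 2·max(5,6) = 2·6 = 12
m[8] = 2·max(6,9) = 2·9 = 18
m[9] = 3·max(6,9) = 3·9 = 27
m[10] = 2·max(8,18) = 2·18 = 36
m[11] = 2·max(9,27) = 2·27 = 54
One optimal split: 3 + 3 + 3 + 2; product 3·3·3·2 = 54.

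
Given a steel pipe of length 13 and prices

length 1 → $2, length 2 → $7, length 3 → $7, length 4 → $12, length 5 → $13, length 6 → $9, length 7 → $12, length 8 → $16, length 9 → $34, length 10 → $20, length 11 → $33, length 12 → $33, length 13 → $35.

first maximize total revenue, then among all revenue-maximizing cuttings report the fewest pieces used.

Build r[k] bottom-up: r[k] = max over allowed piece i of (p[i] + r[k−i]).
r[1] = 2
r[2] = max(2+2, 7+0) = 7
r[3] = max(2+7, 7+2, 7+0) = 9
r[4] = max(2+9, 7+7, 7+2, 12+0) = 14
r[5] = max(2+14, 7+9, 7+7, 12+2, 13+0) = 16
r[6] = max(2+16, 7+14, 7+9, 12+7, 13+2, 9+0) = 21
r[7] = max(2+21, 7+16, 7+14, …, 9+2, 12+0) = 23
r[8] = max(2+23, 7+21, 7+16, …, 12+2, 16+0) = 28
r[9] = max(2+28, 7+23, 7+21, …, 16+2, 34+0) = 34
r[10] = max(2+34, 7+28, 7+23, …, 34+2, 20+0) = 36
r[11] = max(2+36, 7+34, 7+28, …, 20+2, 33+0) = 41
r[12] = max(2+41, 7+36, 7+34, …, 33+2, 33+0) = 43
r[13] = max(2+43, 7+41, 7+36, …, 33+2, 35+0) = 48
Maximum revenue is $48.
Now minimize piece count subject to staying optimal: for each k, pieces[k] = 1 + min over i with p[i]+r[k−i]=r[k] of pieces[k−i].
pieces[10] = 2
pieces[11] = 2
pieces[12] = 3
pieces[13] = 3

3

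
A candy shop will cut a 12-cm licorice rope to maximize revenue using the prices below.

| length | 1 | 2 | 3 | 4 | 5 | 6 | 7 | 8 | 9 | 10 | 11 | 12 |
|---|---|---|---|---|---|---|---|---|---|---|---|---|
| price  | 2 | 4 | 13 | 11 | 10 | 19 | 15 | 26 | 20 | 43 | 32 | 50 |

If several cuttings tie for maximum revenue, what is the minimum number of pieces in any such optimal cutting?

Consider every possible first cut. r[k] is the best of p[i]+r[k−i] over all sellable i≤k.
r[1] = 2
r[2] = max(2+2, 4+0) = 4
r[3] = max(2+4, 4+2, 13+0) = 13
r[4] = max(2+13, 4+4, 13+2, 11+0) = 15
r[5] = max(2+15, 4+13, 13+4, 11+2, 10+0) = 17
r[6] = max(2+17, 4+15, 13+13, 11+4, 10+2, 19+0) = 26
r[7] = max(2+26, 4+17, 13+15, …, 19+2, 15+0) = 28
r[8] = max(2+28, 4+26, 13+17, …, 15+2, 26+0) = 30
r[9] = max(2+30, 4+28, 13+26, …, 26+2, 20+0) = 39
r[10] = max(2+39, 4+30, 13+28, …, 20+2, 43+0) = 43
r[11] = max(2+43, 4+39, 13+30, …, 43+2, 32+0) = 45
r[12] = max(2+45, 4+43, 13+39, …, 32+2, 50+0) = 52
Maximum revenue is ¢52.
Now minimize piece count subject to staying optimal: for each k, pieces[k] = 1 + min over i with p[i]+r[k−i]=r[k] of pieces[k−i].
pieces[9] = 3
pieces[10] = 1
pieces[11] = 2
pieces[12] = 4

4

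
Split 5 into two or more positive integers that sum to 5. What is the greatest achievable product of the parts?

6

Define f[k] = max over 1≤i<k of i · max(k−i, f[k−i]); the inner max lets the remainder stay uncut if that's better.
f[2] = 1·max(1,0) = 1·1 = 1
f[3] = 1·max(2,1) = 1·2 = 2
f[4] = 2·max(2,1) = 2·2 = 4
f[5] = 2·max(3,2) = 2·3 = 6
One optimal split: 3 + 2; product 3·2 = 6.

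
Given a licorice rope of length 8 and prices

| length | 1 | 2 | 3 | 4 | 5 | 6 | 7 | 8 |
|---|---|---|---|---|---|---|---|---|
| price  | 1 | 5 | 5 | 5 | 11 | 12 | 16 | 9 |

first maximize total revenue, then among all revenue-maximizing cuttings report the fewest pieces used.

4

Consider every possible first cut. r[k] is the best of p[i]+r[k−i] over all sellable i≤k.
r[1] = 1
r[2] = max(1+1, 5+0) = 5
r[3] = max(1+5, 5+1, 5+0) = 6
r[4] = max(1+6, 5+5, 5+1, 5+0) = 10
r[5] = max(1+10, 5+6, 5+5, 5+1, 11+0) = 11
r[6] = max(1+11, 5+10, 5+6, 5+5, 11+1, 12+0) = 15
r[7] = max(1+15, 5+11, 5+10, …, 12+1, 16+0) = 16
r[8] = max(1+16, 5+15, 5+11, …, 16+1, 9+0) = 20
Maximum revenue is ¢20.
Now minimize piece count subject to staying optimal: for each k, pieces[k] = 1 + min over i with p[i]+r[k−i]=r[k] of pieces[k−i].
pieces[5] = 1
pieces[6] = 3
pieces[7] = 1
pieces[8] = 4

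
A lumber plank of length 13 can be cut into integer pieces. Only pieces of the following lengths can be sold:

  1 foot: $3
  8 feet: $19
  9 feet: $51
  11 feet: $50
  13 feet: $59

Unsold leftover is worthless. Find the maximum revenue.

63

Let best[k] be the best obtainable value from length k. For each k, try every first piece i and keep the best of price[i] + best[k−i].
best[1] = 3
best[2] = 6  (first piece 1, then best[1]=3)
best[3] = 9  (first piece 1, then best[2]=6)
best[4] = 12  (first piece 1, then best[3]=9)
best[5] = 15  (first piece 1, then best[4]=12)
best[6] = 18  (first piece 1, then best[5]=15)
best[7] = 21  (first piece 1, then best[6]=18)
best[8] = max(3+21, 19+0) = 24
best[9] = max(3+24, 19+3, 51+0) = 51
best[10] = max(3+51, 19+6, 51+3) = 54
best[11] = max(3+54, 19+9, 51+6, 50+0) = 57
best[12] = max(3+57, 19+12, 51+9, 50+3) = 60
best[13] = max(3+60, 19+15, 51+12, 50+6, 59+0) = 63
One optimal cutting: 9 + 1 + 1 + 1 + 1 → $63.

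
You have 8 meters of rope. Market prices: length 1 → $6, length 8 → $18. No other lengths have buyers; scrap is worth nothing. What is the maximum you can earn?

Let best[k] be the best obtainable value from length k. For each k, try every first piece i and keep the best of price[i] + best[k−i].
best[1] = 6
best[2] = 12  (first piece 1, then best[1]=6)
best[3] = 18  (first piece 1, then best[2]=12)
best[4] = 24  (first piece 1, then best[3]=18)
best[5] = 30  (first piece 1, then best[4]=24)
best[6] = 36  (first piece 1, then best[5]=30)
best[7] = 42  (first piece 1, then best[6]=36)
best[8] = max(6+42, 18+0) = 48
One optimal cutting: 1 + 1 + 1 + 1 + 1 + 1 + 1 + 1 → $48.

48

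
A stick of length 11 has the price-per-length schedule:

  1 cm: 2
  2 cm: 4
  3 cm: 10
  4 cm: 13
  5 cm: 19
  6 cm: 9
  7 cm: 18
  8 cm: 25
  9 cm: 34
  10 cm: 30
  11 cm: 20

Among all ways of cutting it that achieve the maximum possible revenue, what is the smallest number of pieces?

Consider every possible first cut. r[k] is the best of p[i]+r[k−i] over all sellable i≤k.
r[1] = 2
r[2] = max(2+2, 4+0) = 4
r[3] = max(2+4, 4+2, 10+0) = 10
r[4] = max(2+10, 4+4, 10+2, 13+0) = 13
r[5] = max(2+13, 4+10, 10+4, 13+2, 19+0) = 19
r[6] = max(2+19, 4+13, 10+10, 13+4, 19+2, 9+0) = 21
r[7] = max(2+21, 4+19, 10+13, …, 9+2, 18+0) = 23
r[8] = max(2+23, 4+21, 10+19, …, 18+2, 25+0) = 29
r[9] = max(2+29, 4+23, 10+21, …, 25+2, 34+0) = 34
r[10] = max(2+34, 4+29, 10+23, …, 34+2, 30+0) = 38
r[11] = max(2+38, 4+34, 10+29, …, 30+2, 20+0) = 40
Maximum revenue is 40.
Now minimize piece count subject to staying optimal: for each k, pieces[k] = 1 + min over i with p[i]+r[k−i]=r[k] of pieces[k−i].
pieces[8] = 2
pieces[9] = 1
pieces[10] = 2
pieces[11] = 3

3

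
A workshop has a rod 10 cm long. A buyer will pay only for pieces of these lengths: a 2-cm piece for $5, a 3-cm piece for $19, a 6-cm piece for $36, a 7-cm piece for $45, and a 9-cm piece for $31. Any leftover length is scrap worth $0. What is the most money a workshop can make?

Consider every possible first cut. best[k] is the best of p[i]+best[k−i] over all sellable i≤k.
best[1] = 0
best[2] = 5
best[3] = 19
best[4] = 19
best[5] = 24  (first piece 2, then best[3]=19)
best[6] = 38  (first piece 3, then best[3]=19)
best[7] = 45
best[8] = 45
best[9] = 57  (first piece 3, then best[6]=38)
best[10] = 64  (first piece 3, then best[7]=45)
One optimal cutting: 7 + 3 → $64.

64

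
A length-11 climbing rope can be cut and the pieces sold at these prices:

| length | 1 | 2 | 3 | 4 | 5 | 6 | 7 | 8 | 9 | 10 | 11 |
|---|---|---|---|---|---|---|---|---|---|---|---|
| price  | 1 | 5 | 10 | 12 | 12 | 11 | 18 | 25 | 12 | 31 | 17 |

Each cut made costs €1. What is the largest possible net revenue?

Consider every possible first cut. r[k] is the best of p[i]+r[k−i] over all sellable i≤k, charging 1 whenever i<k.
r[1] = 1
r[2] = max(1+1-1, 5+0) = 5
r[3] = max(1+5-1, 5+1-1, 10+0) = 10
r[4] = max(1+10-1, 5+5-1, 10+1-1, 12+0) = 12
r[5] = max(1+12-1, 5+10-1, 10+5-1, 12+1-1, 12+0) = 14
r[6] = max(1+14-1, 5+12-1, 10+10-1, 12+5-1, 12+1-1, 11+0) = 19
r[7] = max(1+19-1, 5+14-1, 10+12-1, …, 11+1-1, 18+0) = 21
r[8] = max(1+21-1, 5+19-1, 10+14-1, …, 18+1-1, 25+0) = 25
r[9] = max(1+25-1, 5+21-1, 10+19-1, …, 25+1-1, 12+0) = 28
r[10] = max(1+28-1, 5+25-1, 10+21-1, …, 12+1-1, 31+0) = 31
r[11] = max(1+31-1, 5+28-1, 10+25-1, …, 31+1-1, 17+0) = 34
One optimal plan: pieces 8 + 3 (1 cut) → €35 − €1 = €34.

34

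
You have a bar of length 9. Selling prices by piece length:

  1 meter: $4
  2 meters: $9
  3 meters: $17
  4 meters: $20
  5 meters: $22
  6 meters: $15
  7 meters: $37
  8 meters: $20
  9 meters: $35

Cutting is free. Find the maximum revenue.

Let r[k] be the best obtainable value from length k. For each k, try every first piece i and keep the best of price[i] + r[k−i].
r[1] = 4
r[2] = max(4+4, 9+0) = 9
r[3] = max(4+9, 9+4, 17+0) = 17
r[4] = max(4+17, 9+9, 17+4, 20+0) = 21
r[5] = max(4+21, 9+17, 17+9, 20+4, 22+0) = 26
r[6] = max(4+26, 9+21, 17+17, 20+9, 22+4, 15+0) = 34
r[7] = max(4+34, 9+26, 17+21, …, 15+4, 37+0) = 38
r[8] = max(4+38, 9+34, 17+26, …, 37+4, 20+0) = 43
r[9] = max(4+43, 9+38, 17+34, …, 20+4, 35+0) = 51
One optimal cutting: 3 + 3 + 3 → $17 + $17 + $17 = $51.

51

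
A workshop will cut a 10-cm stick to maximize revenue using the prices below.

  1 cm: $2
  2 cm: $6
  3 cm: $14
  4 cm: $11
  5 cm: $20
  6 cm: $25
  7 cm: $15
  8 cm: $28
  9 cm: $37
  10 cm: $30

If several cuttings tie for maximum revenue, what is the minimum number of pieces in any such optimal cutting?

4

Let r[k] be the best obtainable value from length k. For each k, try every first piece i and keep the best of price[i] + r[k−i].
r[1] = 2
r[2] = max(2+2, 6+0) = 6
r[3] = max(2+6, 6+2, 14+0) = 14
r[4] = max(2+14, 6+6, 14+2, 11+0) = 16
r[5] = max(2+16, 6+14, 14+6, 11+2, 20+0) = 20
r[6] = max(2+20, 6+16, 14+14, 11+6, 20+2, 25+0) = 28
r[7] = max(2+28, 6+20, 14+16, …, 25+2, 15+0) = 30
r[8] = max(2+30, 6+28, 14+20, …, 15+2, 28+0) = 34
r[9] = max(2+34, 6+30, 14+28, …, 28+2, 37+0) = 42
r[10] = max(2+42, 6+34, 14+30, …, 37+2, 30+0) = 44
Maximum revenue is $44.
Now minimize piece count subject to staying optimal: for each k, pieces[k] = 1 + min over i with p[i]+r[k−i]=r[k] of pieces[k−i].
pieces[7] = 3
pieces[8] = 2
pieces[9] = 3
pieces[10] = 4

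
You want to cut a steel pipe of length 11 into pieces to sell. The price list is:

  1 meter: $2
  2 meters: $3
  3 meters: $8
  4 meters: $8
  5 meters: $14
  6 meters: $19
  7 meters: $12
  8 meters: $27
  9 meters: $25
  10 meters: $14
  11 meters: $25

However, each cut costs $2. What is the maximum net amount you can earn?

Build r[k] bottom-up: r[k] = max over allowed piece i of (p[i] + r[k−i]) − 2 per cut.
r[1] = 2
r[2] = max(2+2-2, 3+0) = 3
r[3] = max(2+3-2, 3+2-2, 8+0) = 8
r[4] = max(2+8-2, 3+3-2, 8+2-2, 8+0) = 8
r[5] = max(2+8-2, 3+8-2, 8+3-2, 8+2-2, 14+0) = 14
r[6] = max(2+14-2, 3+8-2, 8+8-2, 8+3-2, 14+2-2, 19+0) = 19
r[7] = max(2+19-2, 3+14-2, 8+8-2, …, 19+2-2, 12+0) = 19
r[8] = max(2+19-2, 3+19-2, 8+14-2, …, 12+2-2, 27+0) = 27
r[9] = max(2+27-2, 3+19-2, 8+19-2, …, 27+2-2, 25+0) = 27
r[10] = max(2+27-2, 3+27-2, 8+19-2, …, 25+2-2, 14+0) = 28
r[11] = max(2+28-2, 3+27-2, 8+27-2, …, 14+2-2, 25+0) = 33
One optimal plan: pieces 8 + 3 (1 cut) → $35 − $2 = $33.

33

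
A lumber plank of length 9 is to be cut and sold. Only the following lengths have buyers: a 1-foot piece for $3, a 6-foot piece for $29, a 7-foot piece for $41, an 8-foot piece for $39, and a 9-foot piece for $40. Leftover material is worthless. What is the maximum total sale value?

47

Let r[k] be the best obtainable value from length k. For each k, try every first piece i and keep the best of price[i] + r[k−i].
r[1] = 3
r[2] = 6  (first piece 1, then r[1]=3)
r[3] = 9  (first piece 1, then r[2]=6)
r[4] = 12  (first piece 1, then r[3]=9)
r[5] = 15  (first piece 1, then r[4]=12)
r[6] = max(3+15, 29+0) = 29
r[7] = max(3+29, 29+3, 41+0) = 41
r[8] = max(3+41, 29+6, 41+3, 39+0) = 44
r[9] = max(3+44, 29+9, 41+6, 39+3, 40+0) = 47
One optimal cutting: 7 + 1 + 1 → $47.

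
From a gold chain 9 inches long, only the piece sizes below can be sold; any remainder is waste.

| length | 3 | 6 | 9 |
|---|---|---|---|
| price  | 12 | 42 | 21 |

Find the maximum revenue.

Build best[k] bottom-up: best[k] = max over allowed piece i of (p[i] + best[k−i]).
best[1] = 0
best[2] = 0
best[3] = 12
best[4] = 12
best[5] = 12
best[6] = 42
best[7] = 42
best[8] = 42
best[9] = 54  (first piece 3, then best[6]=42)
One optimal cutting: 6 + 3 → $54.

54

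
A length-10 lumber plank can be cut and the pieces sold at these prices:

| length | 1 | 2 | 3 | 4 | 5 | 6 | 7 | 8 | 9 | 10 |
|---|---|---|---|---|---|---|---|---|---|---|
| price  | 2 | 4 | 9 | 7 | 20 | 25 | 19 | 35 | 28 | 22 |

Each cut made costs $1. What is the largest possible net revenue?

39

Let v[k] be the best obtainable value from length k. For each k, try every first piece i and keep the best of price[i] + v[k−i] minus the 1 cut fee when i<k.
v[1] = 2
v[2] = max(2+2-1, 4+0) = 4
v[3] = max(2+4-1, 4+2-1, 9+0) = 9
v[4] = max(2+9-1, 4+4-1, 9+2-1, 7+0) = 10
v[5] = max(2+10-1, 4+9-1, 9+4-1, 7+2-1, 20+0) = 20
v[6] = max(2+20-1, 4+10-1, 9+9-1, 7+4-1, 20+2-1, 25+0) = 25
v[7] = max(2+25-1, 4+20-1, 9+10-1, …, 25+2-1, 19+0) = 26
v[8] = max(2+26-1, 4+25-1, 9+20-1, …, 19+2-1, 35+0) = 35
v[9] = max(2+35-1, 4+26-1, 9+25-1, …, 35+2-1, 28+0) = 36
v[10] = max(2+36-1, 4+35-1, 9+26-1, …, 28+2-1, 22+0) = 39
One optimal plan: pieces 5 + 5 (1 cut) → $40 − $1 = $39.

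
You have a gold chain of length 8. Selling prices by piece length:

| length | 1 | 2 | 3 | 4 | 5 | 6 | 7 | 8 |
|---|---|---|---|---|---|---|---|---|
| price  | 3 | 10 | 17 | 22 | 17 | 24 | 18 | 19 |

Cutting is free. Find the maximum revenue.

44

Consider every possible first cut. R[k] is the best of p[i]+R[k−i] over all sellable i≤k.
R[1] = 3
R[2] = 10
R[3] = 17
R[4] = 22
R[5] = 27  (first piece 2, then R[3]=17)
R[6] = 34  (first piece 3, then R[3]=17)
R[7] = 39  (first piece 3, then R[4]=22)
R[8] = 44  (first piece 2, then R[6]=34)
One optimal cutting: 3 + 3 + 2 → $17 + $17 + $10 = $44.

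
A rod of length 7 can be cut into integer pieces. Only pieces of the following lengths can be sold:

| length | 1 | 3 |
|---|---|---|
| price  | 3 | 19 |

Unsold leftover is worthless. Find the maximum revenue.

41

Build f[k] bottom-up: f[k] = max over allowed piece i of (p[i] + f[k−i]).
f[1] = 3
f[2] = 6  (first piece 1, then f[1]=3)
f[3] = 19
f[4] = 22  (first piece 1, then f[3]=19)
f[5] = 25  (first piece 1, then f[4]=22)
f[6] = 38  (first piece 3, then f[3]=19)
f[7] = 41  (first piece 1, then f[6]=38)
One optimal cutting: 3 + 3 + 1 → €41.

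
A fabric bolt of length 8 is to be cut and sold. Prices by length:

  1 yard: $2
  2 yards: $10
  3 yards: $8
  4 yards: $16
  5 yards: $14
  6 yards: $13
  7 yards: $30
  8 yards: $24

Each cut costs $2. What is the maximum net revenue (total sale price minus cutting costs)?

Let net[k] be the best obtainable value from length k. For each k, try every first piece i and keep the best of price[i] + net[k−i] minus the 2 cut fee when i<k.
net[1] = 2
net[2] = max(2+2-2, 10+0) = 10
net[3] = max(2+10-2, 10+2-2, 8+0) = 10
net[4] = max(2+10-2, 10+10-2, 8+2-2, 16+0) = 18
net[5] = max(2+18-2, 10+10-2, 8+10-2, 16+2-2, 14+0) = 18
net[6] = max(2+18-2, 10+18-2, 8+10-2, 16+10-2, 14+2-2, 13+0) = 26
net[7] = max(2+26-2, 10+18-2, 8+18-2, …, 13+2-2, 30+0) = 30
net[8] = max(2+30-2, 10+26-2, 8+18-2, …, 30+2-2, 24+0) = 34
One optimal plan: pieces 2 + 2 + 2 + 2 (3 cuts) → $40 − $6 = $34.

34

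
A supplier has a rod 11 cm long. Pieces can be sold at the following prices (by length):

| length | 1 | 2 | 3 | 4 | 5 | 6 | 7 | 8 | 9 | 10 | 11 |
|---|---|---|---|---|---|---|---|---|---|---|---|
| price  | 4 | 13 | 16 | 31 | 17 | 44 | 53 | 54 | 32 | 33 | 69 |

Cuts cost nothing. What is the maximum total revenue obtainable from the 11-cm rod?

Let r[k] be the best obtainable value from length k. For each k, try every first piece i and keep the best of price[i] + r[k−i].
r[1] = 4
r[2] = max(4+4, 13+0) = 13
r[3] = max(4+13, 13+4, 16+0) = 17
r[4] = max(4+17, 13+13, 16+4, 31+0) = 31
r[5] = max(4+31, 13+17, 16+13, 31+4, 17+0) = 35
r[6] = max(4+35, 13+31, 16+17, 31+13, 17+4, 44+0) = 44
r[7] = max(4+44, 13+35, 16+31, …, 44+4, 53+0) = 53
r[8] = max(4+53, 13+44, 16+35, …, 53+4, 54+0) = 62
r[9] = max(4+62, 13+53, 16+44, …, 54+4, 32+0) = 66
r[10] = max(4+66, 13+62, 16+53, …, 32+4, 33+0) = 75
r[11] = max(4+75, 13+66, 16+62, …, 33+4, 69+0) = 84
One optimal cutting: 7 + 4 → €53 + €31 = €84.

84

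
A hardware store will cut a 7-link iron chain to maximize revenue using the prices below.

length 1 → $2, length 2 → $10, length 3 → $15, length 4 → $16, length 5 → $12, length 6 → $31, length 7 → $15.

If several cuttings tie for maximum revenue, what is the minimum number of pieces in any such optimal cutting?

Let r[k] be the best obtainable value from length k. For each k, try every first piece i and keep the best of price[i] + r[k−i].
r[1] = 2
r[2] = 10
r[3] = 15
r[4] = 20  (first piece 2, then r[2]=10)
r[5] = 25  (first piece 2, then r[3]=15)
r[6] = 31
r[7] = 35  (first piece 2, then r[5]=25)
Maximum revenue is $35.
Now minimize piece count subject to staying optimal: for each k, pieces[k] = 1 + min over i with p[i]+r[k−i]=r[k] of pieces[k−i].
pieces[4] = 2
pieces[5] = 2
pieces[6] = 1
pieces[7] = 3

3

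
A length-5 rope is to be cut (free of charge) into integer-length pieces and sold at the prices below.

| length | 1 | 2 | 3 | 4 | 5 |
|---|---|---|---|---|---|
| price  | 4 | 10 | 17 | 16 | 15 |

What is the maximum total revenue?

27

Let r[k] be the best obtainable value from length k. For each k, try every first piece i and keep the best of price[i] + r[k−i].
r[1] = 4
r[2] = max(4+4, 10+0) = 10
r[3] = max(4+10, 10+4, 17+0) = 17
r[4] = max(4+17, 10+10, 17+4, 16+0) = 21
r[5] = max(4+21, 10+17, 17+10, 16+4, 15+0) = 27
One optimal cutting: 3 + 2 → $17 + $10 = $27.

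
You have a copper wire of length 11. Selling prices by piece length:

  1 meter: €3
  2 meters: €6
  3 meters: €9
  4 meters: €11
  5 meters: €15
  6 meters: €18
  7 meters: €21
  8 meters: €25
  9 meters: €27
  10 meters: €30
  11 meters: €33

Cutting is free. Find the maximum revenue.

34

Let best[k] be the best obtainable value from length k. For each k, try every first piece i and keep the best of price[i] + best[k−i].
best[1] = 3
best[2] = max(3+3, 6+0) = 6
best[3] = max(3+6, 6+3, 9+0) = 9
best[4] = max(3+9, 6+6, 9+3, 11+0) = 12
best[5] = max(3+12, 6+9, 9+6, 11+3, 15+0) = 15
best[6] = max(3+15, 6+12, 9+9, 11+6, 15+3, 18+0) = 18
best[7] = max(3+18, 6+15, 9+12, …, 18+3, 21+0) = 21
best[8] = max(3+21, 6+18, 9+15, …, 21+3, 25+0) = 25
best[9] = max(3+25, 6+21, 9+18, …, 25+3, 27+0) = 28
best[10] = max(3+28, 6+25, 9+21, …, 27+3, 30+0) = 31
best[11] = max(3+31, 6+28, 9+25, …, 30+3, 33+0) = 34
One optimal cutting: 8 + 1 + 1 + 1 → €25 + €3 + €3 + €3 = €34.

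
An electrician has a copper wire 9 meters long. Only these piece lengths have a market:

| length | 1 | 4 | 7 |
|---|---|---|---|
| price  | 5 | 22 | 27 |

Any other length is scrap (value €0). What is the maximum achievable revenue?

Consider every possible first cut. r[k] is the best of p[i]+r[k−i] over all sellable i≤k.
r[1] = 5
r[2] = 10  (first piece 1, then r[1]=5)
r[3] = 15  (first piece 1, then r[2]=10)
r[4] = max(5+15, 22+0) = 22
r[5] = max(5+22, 22+5) = 27
r[6] = max(5+27, 22+10) = 32
r[7] = max(5+32, 22+15, 27+0) = 37
r[8] = max(5+37, 22+22, 27+5) = 44
r[9] = max(5+44, 22+27, 27+10) = 49
One optimal cutting: 4 + 4 + 1 → €49.

49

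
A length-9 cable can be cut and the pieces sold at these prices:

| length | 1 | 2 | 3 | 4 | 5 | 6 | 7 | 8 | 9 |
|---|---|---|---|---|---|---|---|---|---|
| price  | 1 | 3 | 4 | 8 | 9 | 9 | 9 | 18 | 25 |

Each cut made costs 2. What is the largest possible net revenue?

25

Build net[k] bottom-up: net[k] = max over allowed piece i of (p[i] + net[k−i]) − 2 per cut.
net[1] = 1
net[2] = max(1+1-2, 3+0) = 3
net[3] = max(1+3-2, 3+1-2, 4+0) = 4
net[4] = max(1+4-2, 3+3-2, 4+1-2, 8+0) = 8
net[5] = max(1+8-2, 3+4-2, 4+3-2, 8+1-2, 9+0) = 9
net[6] = max(1+9-2, 3+8-2, 4+4-2, 8+3-2, 9+1-2, 9+0) = 9
net[7] = max(1+9-2, 3+9-2, 4+8-2, …, 9+1-2, 9+0) = 10
net[8] = max(1+10-2, 3+9-2, 4+9-2, …, 9+1-2, 18+0) = 18
net[9] = max(1+18-2, 3+10-2, 4+9-2, …, 18+1-2, 25+0) = 25
Best is to make no cuts and sell whole for 25.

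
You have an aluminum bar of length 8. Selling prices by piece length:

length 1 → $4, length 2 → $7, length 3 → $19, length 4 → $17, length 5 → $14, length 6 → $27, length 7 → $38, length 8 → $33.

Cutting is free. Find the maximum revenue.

46

Consider every possible first cut. v[k] is the best of p[i]+v[k−i] over all sellable i≤k.
v[1] = 4
v[2] = 8  (first piece 1, then v[1]=4)
v[3] = 19
v[4] = 23  (first piece 1, then v[3]=19)
v[5] = 27  (first piece 1, then v[4]=23)
v[6] = 38  (first piece 3, then v[3]=19)
v[7] = 42  (first piece 1, then v[6]=38)
v[8] = 46  (first piece 1, then v[7]=42)
One optimal cutting: 3 + 3 + 1 + 1 → $19 + $19 + $4 + $4 = $46.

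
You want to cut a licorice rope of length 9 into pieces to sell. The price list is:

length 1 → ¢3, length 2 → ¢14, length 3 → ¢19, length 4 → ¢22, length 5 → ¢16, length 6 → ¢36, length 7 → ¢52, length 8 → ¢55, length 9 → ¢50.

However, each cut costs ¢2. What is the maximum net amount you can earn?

64

Consider every possible first cut. r[k] is the best of p[i]+r[k−i] over all sellable i≤k, charging 2 whenever i<k.
r[1] = 3
r[2] = max(3+3-2, 14+0) = 14
r[3] = max(3+14-2, 14+3-2, 19+0) = 19
r[4] = max(3+19-2, 14+14-2, 19+3-2, 22+0) = 26
r[5] = max(3+26-2, 14+19-2, 19+14-2, 22+3-2, 16+0) = 31
r[6] = max(3+31-2, 14+26-2, 19+19-2, 22+14-2, 16+3-2, 36+0) = 38
r[7] = max(3+38-2, 14+31-2, 19+26-2, …, 36+3-2, 52+0) = 52
r[8] = max(3+52-2, 14+38-2, 19+31-2, …, 52+3-2, 55+0) = 55
r[9] = max(3+55-2, 14+52-2, 19+38-2, …, 55+3-2, 50+0) = 64
One optimal plan: pieces 7 + 2 (1 cut) → ¢66 − ¢2 = ¢64.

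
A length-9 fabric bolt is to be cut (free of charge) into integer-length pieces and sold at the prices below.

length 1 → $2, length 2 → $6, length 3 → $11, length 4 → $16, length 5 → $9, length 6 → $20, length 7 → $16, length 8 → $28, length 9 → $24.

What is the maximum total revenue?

Let r[k] be the best obtainable value from length k. For each k, try every first piece i and keep the best of price[i] + r[k−i].
r[1] = 2
r[2] = 6
r[3] = 11
r[4] = 16
r[5] = 18  (first piece 1, then r[4]=16)
r[6] = 22  (first piece 2, then r[4]=16)
r[7] = 27  (first piece 3, then r[4]=16)
r[8] = 32  (first piece 4, then r[4]=16)
r[9] = 34  (first piece 1, then r[8]=32)
One optimal cutting: 4 + 4 + 1 → $16 + $16 + $2 = $34.

34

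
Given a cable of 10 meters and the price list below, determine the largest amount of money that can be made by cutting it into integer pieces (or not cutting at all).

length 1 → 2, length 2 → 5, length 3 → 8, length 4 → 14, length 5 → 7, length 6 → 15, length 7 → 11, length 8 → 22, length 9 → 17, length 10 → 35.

Let R[k] be the best obtainable value from length k. For each k, try every first piece i and keep the best of price[i] + R[k−i].
R[1] = 2
R[2] = max(2+2, 5+0) = 5
R[3] = max(2+5, 5+2, 8+0) = 8
R[4] = max(2+8, 5+5, 8+2, 14+0) = 14
R[5] = max(2+14, 5+8, 8+5, 14+2, 7+0) = 16
R[6] = max(2+16, 5+14, 8+8, 14+5, 7+2, 15+0) = 19
R[7] = max(2+19, 5+16, 8+14, …, 15+2, 11+0) = 22
R[8] = max(2+22, 5+19, 8+16, …, 11+2, 22+0) = 28
R[9] = max(2+28, 5+22, 8+19, …, 22+2, 17+0) = 30
R[10] = max(2+30, 5+28, 8+22, …, 17+2, 35+0) = 35
Best is to sell the whole 10-meter piece uncut for 35.

35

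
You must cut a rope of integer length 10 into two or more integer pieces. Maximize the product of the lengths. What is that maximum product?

Let prod[k] be the best product for length k (with at least one cut). For each first piece i, the rest contributes max(k−i, prod[k−i]).
prod[2] = 1·max(1,0) = 1·1 = 1
prod[3] = 1·max(2,1) = 1·2 = 2
prod[4] = 2·max(2,1) = 2·2 = 4
prod[5] = 2·max(3,2) = 2·3 = 6
prod[6] = 3·max(3,2) = 3·3 = 9
prod[7] = 2·max(5,6) = 2·6 = 12
prod[8] = 2·max(6,9) = 2·9 = 18
prod[9] = 3·max(6,9) = 3·9 = 27
prod[10] = 2·max(8,18) = 2·18 = 36
One optimal split: 3 + 3 + 2 + 2; product 3·3·2·2 = 36.

36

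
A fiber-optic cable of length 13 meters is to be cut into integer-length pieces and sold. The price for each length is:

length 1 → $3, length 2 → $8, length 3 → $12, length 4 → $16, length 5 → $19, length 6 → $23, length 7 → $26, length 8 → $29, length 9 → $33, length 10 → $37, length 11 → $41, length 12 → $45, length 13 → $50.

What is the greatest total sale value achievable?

Let R[k] be the best obtainable value from length k. For each k, try every first piece i and keep the best of price[i] + R[k−i].
R[1] = 3
R[2] = 8
R[3] = 12
R[4] = 16  (first piece 2, then R[2]=8)
R[5] = 20  (first piece 2, then R[3]=12)
R[6] = 24  (first piece 2, then R[4]=16)
R[7] = 28  (first piece 2, then R[5]=20)
R[8] = 32  (first piece 2, then R[6]=24)
R[9] = 36  (first piece 2, then R[7]=28)
R[10] = 40  (first piece 2, then R[8]=32)
R[11] = 44  (first piece 2, then R[9]=36)
R[12] = 48  (first piece 2, then R[10]=40)
R[13] = 52  (first piece 2, then R[11]=44)
One optimal cutting: 3 + 2 + 2 + 2 + 2 + 2 → $12 + $8 + $8 + $8 + $8 + $8 = $52.

52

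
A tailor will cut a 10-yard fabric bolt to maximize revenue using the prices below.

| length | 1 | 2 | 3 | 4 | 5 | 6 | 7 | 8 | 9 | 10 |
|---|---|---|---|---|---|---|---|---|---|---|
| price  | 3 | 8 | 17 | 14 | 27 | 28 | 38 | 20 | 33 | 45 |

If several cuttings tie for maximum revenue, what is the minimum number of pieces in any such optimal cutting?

2

Build r[k] bottom-up: r[k] = max over allowed piece i of (p[i] + r[k−i]).
r[1] = 3
r[2] = max(3+3, 8+0) = 8
r[3] = max(3+8, 8+3, 17+0) = 17
r[4] = max(3+17, 8+8, 17+3, 14+0) = 20
r[5] = max(3+20, 8+17, 17+8, 14+3, 27+0) = 27
r[6] = max(3+27, 8+20, 17+17, 14+8, 27+3, 28+0) = 34
r[7] = max(3+34, 8+27, 17+20, …, 28+3, 38+0) = 38
r[8] = max(3+38, 8+34, 17+27, …, 38+3, 20+0) = 44
r[9] = max(3+44, 8+38, 17+34, …, 20+3, 33+0) = 51
r[10] = max(3+51, 8+44, 17+38, …, 33+3, 45+0) = 55
Maximum revenue is $55.
Now minimize piece count subject to staying optimal: for each k, pieces[k] = 1 + min over i with p[i]+r[k−i]=r[k] of pieces[k−i].
pieces[7] = 1
pieces[8] = 2
pieces[9] = 3
pieces[10] = 2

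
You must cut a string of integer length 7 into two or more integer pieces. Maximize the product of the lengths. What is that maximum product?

12

Let m[k] be the best product for length k (with at least one cut). For each first piece i, the rest contributes max(k−i, m[k−i]).
m[2] = 1×max(1,0) = 1×1 = 1
m[3] = 1×max(2,1) = 1×2 = 2
m[4] = 2×max(2,1) = 2×2 = 4
m[5] = 2×max(3,2) = 2×3 = 6
m[6] = 3×max(3,2) = 3×3 = 9
m[7] = 2×max(5,6) = 2×6 = 12
One optimal split: 3 + 2 + 2; product 3×2×2 = 12.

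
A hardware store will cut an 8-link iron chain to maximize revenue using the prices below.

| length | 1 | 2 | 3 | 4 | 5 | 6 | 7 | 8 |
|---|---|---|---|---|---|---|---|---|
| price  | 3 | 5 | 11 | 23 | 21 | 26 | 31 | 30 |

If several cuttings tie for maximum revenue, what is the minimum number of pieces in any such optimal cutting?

Build r[k] bottom-up: r[k] = max over allowed piece i of (p[i] + r[k−i]).
r[1] = 3
r[2] = 6  (first piece 1, then r[1]=3)
r[3] = 11
r[4] = 23
r[5] = 26  (first piece 1, then r[4]=23)
r[6] = 29  (first piece 1, then r[5]=26)
r[7] = 34  (first piece 3, then r[4]=23)
r[8] = 46  (first piece 4, then r[4]=23)
Maximum revenue is $46.
Now minimize piece count subject to staying optimal: for each k, pieces[k] = 1 + min over i with p[i]+r[k−i]=r[k] of pieces[k−i].
pieces[5] = 2
pieces[6] = 3
pieces[7] = 2
pieces[8] = 2

2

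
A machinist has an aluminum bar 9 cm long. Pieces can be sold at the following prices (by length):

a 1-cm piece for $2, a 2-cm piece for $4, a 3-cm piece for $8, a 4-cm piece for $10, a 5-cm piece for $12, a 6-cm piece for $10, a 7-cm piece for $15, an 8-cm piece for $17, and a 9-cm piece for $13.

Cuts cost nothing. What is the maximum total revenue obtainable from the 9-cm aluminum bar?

Let best[k] be the best obtainable value from length k. For each k, try every first piece i and keep the best of price[i] + best[k−i].
best[1] = 2
best[2] = max(2+2, 4+0) = 4
best[3] = max(2+4, 4+2, 8+0) = 8
best[4] = max(2+8, 4+4, 8+2, 10+0) = 10
best[5] = max(2+10, 4+8, 8+4, 10+2, 12+0) = 12
best[6] = max(2+12, 4+10, 8+8, 10+4, 12+2, 10+0) = 16
best[7] = max(2+16, 4+12, 8+10, …, 10+2, 15+0) = 18
best[8] = max(2+18, 4+16, 8+12, …, 15+2, 17+0) = 20
best[9] = max(2+20, 4+18, 8+16, …, 17+2, 13+0) = 24
One optimal cutting: 3 + 3 + 3 → $8 + $8 + $8 = $24.

24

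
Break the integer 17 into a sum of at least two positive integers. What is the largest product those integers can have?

486

Fill prod[k] for k=2..17: at each k try every first piece i and multiply by the better of (k−i) uncut or prod[k−i].
prod[2] = 1×max(1,0) = 1×1 = 1
prod[3] = max(1×2, 2×1) = 2
prod[4] = max(1×3, 2×2, 3×1) = 4
prod[5] = max(1×4, 2×3, 3×2, 4×1) = 6
prod[6] = max(1×6, 2×4, 3×3, 4×2, 5×1) = 9
prod[7] = max(1×9, 2×6, 3×4, 4×3, 5×2, 6×1) = 12
prod[8] = max(1×12, 2×9, 3×6, …, 6×2, 7×1) = 18
prod[9] = max(1×18, 2×12, 3×9, …, 7×2, 8×1) = 27
prod[10] = max(1×27, 2×18, 3×12, …, 8×2, 9×1) = 36
prod[11] = max(1×36, 2×27, 3×18, …, 9×2, 10×1) = 54
prod[12] = max(1×54, 2×36, 3×27, …, 10×2, 11×1) = 81
prod[13] = max(1×81, 2×54, 3×36, …, 11×2, 12×1) = 108
prod[14] = max(1×108, 2×81, 3×54, …, 12×2, 13×1) = 162
prod[15] = max(1×162, 2×108, 3×81, …, 13×2, 14×1) = 243
prod[16] = max(1×243, 2×162, 3×108, …, 14×2, 15×1) = 324
prod[17] = max(1×324, 2×243, 3×162, …, 15×2, 16×1) = 486
One optimal split: 3 + 3 + 3 + 3 + 3 + 2; product 3×3×3×3×3×2 = 486.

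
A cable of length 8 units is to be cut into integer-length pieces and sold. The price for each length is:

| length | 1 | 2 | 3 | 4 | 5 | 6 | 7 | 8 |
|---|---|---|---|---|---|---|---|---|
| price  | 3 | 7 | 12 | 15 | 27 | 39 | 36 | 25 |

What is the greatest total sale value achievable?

Build R[k] bottom-up: R[k] = max over allowed piece i of (p[i] + R[k−i]).
R[1] = 3
R[2] = max(3+3, 7+0) = 7
R[3] = max(3+7, 7+3, 12+0) = 12
R[4] = max(3+12, 7+7, 12+3, 15+0) = 15
R[5] = max(3+15, 7+12, 12+7, 15+3, 27+0) = 27
R[6] = max(3+27, 7+15, 12+12, 15+7, 27+3, 39+0) = 39
R[7] = max(3+39, 7+27, 12+15, …, 39+3, 36+0) = 42
R[8] = max(3+42, 7+39, 12+27, …, 36+3, 25+0) = 46
One optimal cutting: 6 + 2 → €39 + €7 = €46.

46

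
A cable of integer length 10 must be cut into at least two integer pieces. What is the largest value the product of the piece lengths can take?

Define P[k] = max over 1≤i<k of i · max(k−i, P[k−i]); the inner max lets the remainder stay uncut if that's better.
P[2] = 1·max(1,0) = 1·1 = 1
P[3] = max(1·2, 2·1) = 2
P[4] = max(1·3, 2·2, 3·1) = 4
P[5] = max(1·4, 2·3, 3·2, 4·1) = 6
P[6] = max(1·6, 2·4, 3·3, 4·2, 5·1) = 9
P[7] = max(1·9, 2·6, 3·4, 4·3, 5·2, 6·1) = 12
P[8] = max(1·12, 2·9, 3·6, …, 6·2, 7·1) = 18
P[9] = max(1·18, 2·12, 3·9, …, 7·2, 8·1) = 27
P[10] = max(1·27, 2·18, 3·12, …, 8·2, 9·1) = 36
One optimal split: 3 + 3 + 2 + 2; product 3·3·2·2 = 36.

36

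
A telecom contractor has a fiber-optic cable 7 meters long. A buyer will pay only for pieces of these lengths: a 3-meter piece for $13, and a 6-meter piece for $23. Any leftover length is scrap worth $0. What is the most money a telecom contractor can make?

26

Let r[k] be the best obtainable value from length k. For each k, try every first piece i and keep the best of price[i] + r[k−i].
r[1] = 0
r[2] = 0
r[3] = 13
r[4] = 13
r[5] = 13
r[6] = max(13+13, 23+0) = 26
r[7] = max(13+13, 23+0) = 26
One optimal cutting: pieces 3 + 3 with 1 meter of scrap → $26.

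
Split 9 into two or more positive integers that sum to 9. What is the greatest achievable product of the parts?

Fill P[k] for k=2..9: at each k try every first piece i and multiply by the better of (k−i) uncut or P[k−i].
P[2] = 1·max(1,0) = 1·1 = 1
P[3] = max(1·2, 2·1) = 2
P[4] = max(1·3, 2·2, 3·1) = 4
P[5] = max(1·4, 2·3, 3·2, 4·1) = 6
P[6] = max(1·6, 2·4, 3·3, 4·2, 5·1) = 9
P[7] = max(1·9, 2·6, 3·4, 4·3, 5·2, 6·1) = 12
P[8] = max(1·12, 2·9, 3·6, …, 6·2, 7·1) = 18
P[9] = max(1·18, 2·12, 3·9, …, 7·2, 8·1) = 27
One optimal split: 3 + 3 + 3; product 3·3·3 = 27.

27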